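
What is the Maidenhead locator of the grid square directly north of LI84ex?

Latitude subsquare x = 23; +1 → 24, wraps to 0 = a, carry into square.
Latitude square 4; +1 → 5.
The longitude characters are unchanged.

LI85ea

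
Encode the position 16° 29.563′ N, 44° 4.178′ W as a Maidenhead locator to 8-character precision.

Shift to the Maidenhead origin (180°W, 90°S): lon 135.93037, lat 106.49272.
Field: lon ⌊135.93037/20⌋ = 6 → G; lat ⌊106.49272/10⌋ = 10 → K.
Square: lon ⌊15.93037/2⌋ = 7; lat ⌊6.49272/1⌋ = 6.
Subsquare: lon ⌊1.93037/0.0833333⌋ = 23 → x; lat ⌊0.49272/0.0416667⌋ = 11 → l.
Extended square: lon ⌊0.01370/0.00833333⌋ = 1; lat ⌊0.03438/0.00416667⌋ = 8.

GK76xl18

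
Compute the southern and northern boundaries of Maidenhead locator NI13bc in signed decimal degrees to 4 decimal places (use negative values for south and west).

Field N=13, I=8: +13·20° lon, +8·10° lat → SW at lon 80°, lat -10°.
Square 1, 3: +1·2° lon, +3·1° lat → SW at lon 82°, lat -7°.
Subsquare b=1, c=2: +1·0.0833333° lon, +2·0.0416667° lat → SW at lon 82.0833°, lat -6.91667°.
Cell spans 0.0833333° lon × 0.0416667° lat.
south -6.9167, north -6.8750.

-6.9167, -6.8750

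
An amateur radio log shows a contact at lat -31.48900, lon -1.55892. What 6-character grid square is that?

Offset from 180°W / 90°S: lon 178.4411°, lat 58.5110°.
Field: lon ⌊178.4411/20⌋ = 8 → I; lat ⌊58.5110/10⌋ = 5 → F.
Square: lon ⌊18.4411/2⌋ = 9; lat ⌊8.5110/1⌋ = 8.
Subsquare: lon ⌊0.4411/0.0833333⌋ = 5 → f; lat ⌊0.5110/0.0416667⌋ = 12 → m.

IF98fm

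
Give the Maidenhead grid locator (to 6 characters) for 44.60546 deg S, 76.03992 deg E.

ME85aj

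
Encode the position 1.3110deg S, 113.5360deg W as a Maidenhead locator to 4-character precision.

DI38

Add 180° to longitude and 90° to latitude: 66.46, 88.69.
Field: lon ⌊66.46/20⌋ = 3 → D; lat ⌊88.69/10⌋ = 8 → I.
Square: lon ⌊6.46/2⌋ = 3; lat ⌊8.69/1⌋ = 8.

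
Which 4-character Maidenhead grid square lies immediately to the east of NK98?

OK08

Longitude square 9; +1 → 10, wraps to 0, carry into field.
Longitude field N = 13; +1 → 14 = O.
The latitude characters are unchanged.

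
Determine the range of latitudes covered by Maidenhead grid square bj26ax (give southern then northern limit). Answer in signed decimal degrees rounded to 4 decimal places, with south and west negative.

6.9583, 7.0000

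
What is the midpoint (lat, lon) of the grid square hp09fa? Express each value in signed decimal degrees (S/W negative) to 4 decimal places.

69.0208, -39.5417

Field H=7, P=15: +7·20° lon, +15·10° lat → SW at lon -40°, lat 60°.
Square 0, 9: +0·2° lon, +9·1° lat → SW at lon -40°, lat 69°.
Subsquare f=5, a=0: +5·0.0833333° lon, +0·0.0416667° lat → SW at lon -39.5833°, lat 69°.
Cell spans 0.0833333° lon × 0.0416667° lat. Centre is SW corner plus half of each.
latitude 69.0208, longitude -39.5417.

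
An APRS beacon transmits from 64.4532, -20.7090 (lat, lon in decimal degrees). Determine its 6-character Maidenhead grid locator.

HP94pk

Offset from 180°W / 90°S: lon 159.2910°, lat 154.4532°.
Field: lon ⌊159.2910/20⌋ = 7 → H; lat ⌊154.4532/10⌋ = 15 → P.
Square: lon ⌊19.2910/2⌋ = 9; lat ⌊4.4532/1⌋ = 4.
Subsquare: lon ⌊1.2910/0.0833333⌋ = 15 → p; lat ⌊0.4532/0.0416667⌋ = 10 → k.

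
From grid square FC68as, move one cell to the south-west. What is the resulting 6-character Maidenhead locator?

Longitude subsquare a = 0; −1 → -1, wraps to 23 = x, carry into square.
Longitude square 6; −1 → 5.
Latitude subsquare s = 18; −1 → 17 = r.

FC58xr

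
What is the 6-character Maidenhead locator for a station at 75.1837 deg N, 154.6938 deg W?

BQ25pe

Offset from 180°W / 90°S: lon 25.3062°, lat 165.1837°.
Field (20°×10°, letters A–R): lon ⌊25.3062/20⌋ = 1 → B; lat ⌊165.1837/10⌋ = 16 → Q.
Square (2°×1°, digits 0–9): lon ⌊5.3062/2⌋ = 2; lat ⌊5.1837/1⌋ = 5.
Subsquare (5′×2.5′, letters a–x): lon ⌊1.3062/0.0833333⌋ = 15 → p; lat ⌊0.1837/0.0416667⌋ = 4 → e.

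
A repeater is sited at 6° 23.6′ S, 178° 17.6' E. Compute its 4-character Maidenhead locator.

RI93

Shift to the Maidenhead origin (180°W, 90°S): lon 358.29, lat 83.61.
Field: lon ⌊358.29/20⌋ = 17 → R; lat ⌊83.61/10⌋ = 8 → I.
Square: lon ⌊18.29/2⌋ = 9; lat ⌊3.61/1⌋ = 3.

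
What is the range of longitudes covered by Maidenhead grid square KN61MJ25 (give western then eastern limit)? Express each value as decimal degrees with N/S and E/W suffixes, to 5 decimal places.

33.01667° E, 33.02500° E

Field K=10, N=13: +10·20° lon, +13·10° lat → SW at lon 20°, lat 40°.
Square 6, 1: +6·2° lon, +1·1° lat → SW at lon 32°, lat 41°.
Subsquare m=12, j=9: +12·0.0833333° lon, +9·0.0416667° lat → SW at lon 33°, lat 41.375°.
Extended square 2, 5: +2·0.00833333° lon, +5·0.00416667° lat → SW at lon 33.0167°, lat 41.3958°.
Cell spans 0.00833333° lon × 0.00416667° lat.
west 33.01667° E, east 33.02500° E.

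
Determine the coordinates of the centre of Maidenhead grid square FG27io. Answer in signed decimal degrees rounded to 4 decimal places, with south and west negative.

Field F=5, G=6: +5·20° lon, +6·10° lat → SW at lon -80°, lat -30°.
Square 2, 7: +2·2° lon, +7·1° lat → SW at lon -76°, lat -23°.
Subsquare i=8, o=14: +8·0.0833333° lon, +14·0.0416667° lat → SW at lon -75.3333°, lat -22.4167°.
Cell spans 0.0833333° lon × 0.0416667° lat. Centre is SW corner plus half of each.
latitude -22.3958, longitude -75.2917.

-22.3958, -75.2917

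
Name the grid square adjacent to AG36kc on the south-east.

AG36lb

Longitude subsquare k = 10; +1 → 11 = l.
Latitude subsquare c = 2; −1 → 1 = b.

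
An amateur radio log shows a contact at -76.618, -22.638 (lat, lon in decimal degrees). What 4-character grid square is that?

HB83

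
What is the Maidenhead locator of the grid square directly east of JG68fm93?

JG68gm03

Longitude extended square 9; +1 → 10, wraps to 0, carry into subsquare.
Longitude subsquare f = 5; +1 → 6 = g.
The latitude characters are unchanged.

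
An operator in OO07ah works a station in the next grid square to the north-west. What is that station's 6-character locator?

Longitude subsquare a = 0; −1 → -1, wraps to 23 = x, carry into square.
Longitude square 0; −1 → -1, wraps to 9, carry into field.
Longitude field O = 14; −1 → 13 = N.
Latitude subsquare h = 7; +1 → 8 = i.

NO97xi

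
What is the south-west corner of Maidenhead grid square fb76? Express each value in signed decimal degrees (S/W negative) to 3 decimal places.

-74.000, -66.000

Field F=5, B=1: +5·20° lon, +1·10° lat → SW at lon -80°, lat -80°.
Square 7, 6: +7·2° lon, +6·1° lat → SW at lon -66°, lat -74°.
latitude -74.000, longitude -66.000.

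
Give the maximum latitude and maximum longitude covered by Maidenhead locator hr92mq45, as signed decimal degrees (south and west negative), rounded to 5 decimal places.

82.69167, -20.95833

Field H=7, R=17: +7·20° lon, +17·10° lat → SW at lon -40°, lat 80°.
Square 9, 2: +9·2° lon, +2·1° lat → SW at lon -22°, lat 82°.
Subsquare m=12, q=16: +12·0.0833333° lon, +16·0.0416667° lat → SW at lon -21°, lat 82.6667°.
Extended square 4, 5: +4·0.00833333° lon, +5·0.00416667° lat → SW at lon -20.9667°, lat 82.6875°.
Cell spans 0.00833333° lon × 0.00416667° lat. NE corner is SW corner plus one full cell.
latitude 82.69167, longitude -20.95833.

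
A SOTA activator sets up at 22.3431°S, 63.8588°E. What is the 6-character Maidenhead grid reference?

MG17wp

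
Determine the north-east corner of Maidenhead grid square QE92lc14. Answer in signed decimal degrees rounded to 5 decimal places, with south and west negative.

Field Q=16, E=4: +16·20° lon, +4·10° lat → SW at lon 140°, lat -50°.
Square 9, 2: +9·2° lon, +2·1° lat → SW at lon 158°, lat -48°.
Subsquare l=11, c=2: +11·0.0833333° lon, +2·0.0416667° lat → SW at lon 158.917°, lat -47.9167°.
Extended square 1, 4: +1·0.00833333° lon, +4·0.00416667° lat → SW at lon 158.925°, lat -47.9°.
Cell spans 0.00833333° lon × 0.00416667° lat. NE corner is SW corner plus one full cell.
latitude -47.89583, longitude 158.93333.

-47.89583, 158.93333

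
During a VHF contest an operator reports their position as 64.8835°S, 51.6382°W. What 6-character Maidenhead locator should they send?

GC45ec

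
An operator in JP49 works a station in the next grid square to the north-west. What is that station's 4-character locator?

JQ30

Longitude square 4; −1 → 3.
Latitude square 9; +1 → 10, wraps to 0, carry into field.
Latitude field P = 15; +1 → 16 = Q.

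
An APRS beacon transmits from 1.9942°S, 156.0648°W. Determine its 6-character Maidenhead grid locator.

BI18xa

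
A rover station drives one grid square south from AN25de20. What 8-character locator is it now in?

Latitude extended square 0; −1 → -1, wraps to 9, carry into subsquare.
Latitude subsquare e = 4; −1 → 3 = d.
The longitude characters are unchanged.

AN25dd29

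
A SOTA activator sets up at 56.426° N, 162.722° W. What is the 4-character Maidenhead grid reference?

AO86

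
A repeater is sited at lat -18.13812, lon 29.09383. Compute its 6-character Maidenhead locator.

Shift to the Maidenhead origin (180°W, 90°S): lon 209.0938, lat 71.8619.
Field (20°×10°, letters A–R): lon ⌊209.0938/20⌋ = 10 → K; lat ⌊71.8619/10⌋ = 7 → H.
Square (2°×1°, digits 0–9): lon ⌊9.0938/2⌋ = 4; lat ⌊1.8619/1⌋ = 1.
Subsquare (5′×2.5′, letters a–x): lon ⌊1.0938/0.0833333⌋ = 13 → n; lat ⌊0.8619/0.0416667⌋ = 20 → u.

KH41nu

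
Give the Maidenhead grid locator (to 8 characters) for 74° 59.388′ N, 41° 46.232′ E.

LQ04vx27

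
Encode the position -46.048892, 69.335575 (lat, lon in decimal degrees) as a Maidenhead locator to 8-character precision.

Shift to the Maidenhead origin (180°W, 90°S): lon 249.33558, lat 43.95111.
Field (20°×10°, letters A–R): lon ⌊249.33558/20⌋ = 12 → M; lat ⌊43.95111/10⌋ = 4 → E.
Square (2°×1°, digits 0–9): lon ⌊9.33558/2⌋ = 4; lat ⌊3.95111/1⌋ = 3.
Subsquare (5′×2.5′, letters a–x): lon ⌊1.33558/0.0833333⌋ = 16 → q; lat ⌊0.95111/0.0416667⌋ = 22 → w.
Extended square (30″×15″, digits 0–9): lon ⌊0.00224/0.00833333⌋ = 0; lat ⌊0.03444/0.00416667⌋ = 8.

ME43qw08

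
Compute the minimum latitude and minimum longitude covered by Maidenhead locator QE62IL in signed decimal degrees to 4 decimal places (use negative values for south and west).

-47.5417, 152.6667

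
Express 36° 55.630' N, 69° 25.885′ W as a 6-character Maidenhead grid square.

FM56gw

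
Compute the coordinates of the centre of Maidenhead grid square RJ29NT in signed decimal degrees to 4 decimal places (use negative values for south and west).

Field R=17, J=9: +17·20° lon, +9·10° lat → SW at lon 160°, lat 0°.
Square 2, 9: +2·2° lon, +9·1° lat → SW at lon 164°, lat 9°.
Subsquare n=13, t=19: +13·0.0833333° lon, +19·0.0416667° lat → SW at lon 165.083°, lat 9.79167°.
Cell spans 0.0833333° lon × 0.0416667° lat. Centre is SW corner plus half of each.
latitude 9.8125, longitude 165.1250.

9.8125, 165.1250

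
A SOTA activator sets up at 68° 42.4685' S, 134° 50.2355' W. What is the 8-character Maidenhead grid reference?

CC21nh90

Shift to the Maidenhead origin (180°W, 90°S): lon 45.16274, lat 21.29219.
Field: 45.16274/20 → 2 → C, 21.29219/10 → 2 → C; chars CC.
Square: 5.16274/2 → 2, 1.29219/1 → 1; chars 21.
Subsquare: 1.16274/0.0833333 → 13 → n, 0.29219/0.0416667 → 7 → h; chars nh.
Extended square: 0.07941/0.00833333 → 9, 0.00053/0.00416667 → 0; chars 90.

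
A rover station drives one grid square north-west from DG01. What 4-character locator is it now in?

Longitude square 0; −1 → -1, wraps to 9, carry into field.
Longitude field D = 3; −1 → 2 = C.
Latitude square 1; +1 → 2.

CG92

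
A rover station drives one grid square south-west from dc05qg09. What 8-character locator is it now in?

DC05pg98

Longitude extended square 0; −1 → -1, wraps to 9, carry into subsquare.
Longitude subsquare q = 16; −1 → 15 = p.
Latitude extended square 9; −1 → 8.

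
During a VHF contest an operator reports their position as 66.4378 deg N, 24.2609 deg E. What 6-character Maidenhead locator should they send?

KP26dk

Add 180° to longitude and 90° to latitude: 204.2609, 156.4378.
Field: lon ⌊204.2609/20⌋ = 10 → K; lat ⌊156.4378/10⌋ = 15 → P.
Square: lon ⌊4.2609/2⌋ = 2; lat ⌊6.4378/1⌋ = 6.
Subsquare: lon ⌊0.2609/0.0833333⌋ = 3 → d; lat ⌊0.4378/0.0416667⌋ = 10 → k.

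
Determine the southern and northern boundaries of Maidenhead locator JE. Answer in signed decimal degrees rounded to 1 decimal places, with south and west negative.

-50.0, -40.0

Field J=9, E=4: +9·20° lon, +4·10° lat → SW at lon 0°, lat -50°.
Cell spans 20° lon × 10° lat.
south -50.0, north -40.0.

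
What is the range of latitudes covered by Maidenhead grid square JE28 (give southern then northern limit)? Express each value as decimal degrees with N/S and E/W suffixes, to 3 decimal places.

42.000° S, 41.000° S

Field J=9, E=4: +9·20° lon, +4·10° lat → SW at lon 0°, lat -50°.
Square 2, 8: +2·2° lon, +8·1° lat → SW at lon 4°, lat -42°.
Cell spans 2° lon × 1° lat.
south 42.000° S, north 41.000° S.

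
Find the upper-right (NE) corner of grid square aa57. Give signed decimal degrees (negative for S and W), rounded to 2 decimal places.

Field A=0, A=0: +0·20° lon, +0·10° lat → SW at lon -180°, lat -90°.
Square 5, 7: +5·2° lon, +7·1° lat → SW at lon -170°, lat -83°.
Cell spans 2° lon × 1° lat. NE corner is SW corner plus one full cell.
latitude -82.00, longitude -168.00.

-82.00, -168.00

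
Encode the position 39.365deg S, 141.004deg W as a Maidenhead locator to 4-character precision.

BF90

Offset from 180°W / 90°S: lon 39.00°, lat 50.63°.
Field (20°×10°, letters A–R): 39.00/20 → 1 → B, 50.63/10 → 5 → F; chars BF.
Square (2°×1°, digits 0–9): 19.00/2 → 9, 0.63/1 → 0; chars 90.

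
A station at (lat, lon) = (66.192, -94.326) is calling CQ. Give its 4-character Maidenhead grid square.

EP26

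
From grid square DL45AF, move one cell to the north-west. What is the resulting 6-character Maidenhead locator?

Longitude subsquare a = 0; −1 → -1, wraps to 23 = x, carry into square.
Longitude square 4; −1 → 3.
Latitude subsquare f = 5; +1 → 6 = g.

DL35xg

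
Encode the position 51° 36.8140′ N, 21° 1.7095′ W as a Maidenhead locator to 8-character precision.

HO91lo67

Offset from 180°W / 90°S: lon 158.97151°, lat 141.61357°.
Field: lon ⌊158.97151/20⌋ = 7 → H; lat ⌊141.61357/10⌋ = 14 → O.
Square: lon ⌊18.97151/2⌋ = 9; lat ⌊1.61357/1⌋ = 1.
Subsquare: lon ⌊0.97151/0.0833333⌋ = 11 → l; lat ⌊0.61357/0.0416667⌋ = 14 → o.
Extended square: lon ⌊0.05484/0.00833333⌋ = 6; lat ⌊0.03023/0.00416667⌋ = 7.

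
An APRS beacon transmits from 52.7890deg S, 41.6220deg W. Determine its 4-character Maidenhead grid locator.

GD97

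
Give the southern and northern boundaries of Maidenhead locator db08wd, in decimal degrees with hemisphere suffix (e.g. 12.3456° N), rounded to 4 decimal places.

Field D=3, B=1: +3·20° lon, +1·10° lat → SW at lon -120°, lat -80°.
Square 0, 8: +0·2° lon, +8·1° lat → SW at lon -120°, lat -72°.
Subsquare w=22, d=3: +22·0.0833333° lon, +3·0.0416667° lat → SW at lon -118.167°, lat -71.875°.
Cell spans 0.0833333° lon × 0.0416667° lat.
south 71.8750° S, north 71.8333° S.

71.8750° S, 71.8333° S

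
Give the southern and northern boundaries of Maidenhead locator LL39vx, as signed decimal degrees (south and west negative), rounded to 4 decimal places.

29.9583, 30.0000

Field L=11, L=11: +11·20° lon, +11·10° lat → SW at lon 40°, lat 20°.
Square 3, 9: +3·2° lon, +9·1° lat → SW at lon 46°, lat 29°.
Subsquare v=21, x=23: +21·0.0833333° lon, +23·0.0416667° lat → SW at lon 47.75°, lat 29.9583°.
Cell spans 0.0833333° lon × 0.0416667° lat.
south 29.9583, north 30.0000.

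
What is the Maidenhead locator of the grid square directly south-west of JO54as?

JO44xr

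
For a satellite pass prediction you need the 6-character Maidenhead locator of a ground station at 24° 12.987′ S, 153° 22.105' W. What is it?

Shift to the Maidenhead origin (180°W, 90°S): lon 26.6316, lat 65.7836.
Field (20°×10°, letters A–R): lon ⌊26.6316/20⌋ = 1 → B; lat ⌊65.7836/10⌋ = 6 → G.
Square (2°×1°, digits 0–9): lon ⌊6.6316/2⌋ = 3; lat ⌊5.7836/1⌋ = 5.
Subsquare (5′×2.5′, letters a–x): lon ⌊0.6316/0.0833333⌋ = 7 → h; lat ⌊0.7836/0.0416667⌋ = 18 → s.

BG35hs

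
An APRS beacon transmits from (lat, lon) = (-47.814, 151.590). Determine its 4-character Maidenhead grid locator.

QE52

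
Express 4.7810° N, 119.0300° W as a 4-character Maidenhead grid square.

Add 180° to longitude and 90° to latitude: 60.97, 94.78.
Field: lon ⌊60.97/20⌋ = 3 → D; lat ⌊94.78/10⌋ = 9 → J.
Square: lon ⌊0.97/2⌋ = 0; lat ⌊4.78/1⌋ = 4.

DJ04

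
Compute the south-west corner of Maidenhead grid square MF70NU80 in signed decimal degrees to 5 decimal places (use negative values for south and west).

-39.16667, 75.15000

Field M=12, F=5: +12·20° lon, +5·10° lat → SW at lon 60°, lat -40°.
Square 7, 0: +7·2° lon, +0·1° lat → SW at lon 74°, lat -40°.
Subsquare n=13, u=20: +13·0.0833333° lon, +20·0.0416667° lat → SW at lon 75.0833°, lat -39.1667°.
Extended square 8, 0: +8·0.00833333° lon, +0·0.00416667° lat → SW at lon 75.15°, lat -39.1667°.
latitude -39.16667, longitude 75.15000.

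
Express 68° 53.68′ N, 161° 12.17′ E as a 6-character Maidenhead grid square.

Offset from 180°W / 90°S: lon 341.2028°, lat 158.8947°.
Field: lon ⌊341.2028/20⌋ = 17 → R; lat ⌊158.8947/10⌋ = 15 → P.
Square: lon ⌊1.2028/2⌋ = 0; lat ⌊8.8947/1⌋ = 8.
Subsquare: lon ⌊1.2028/0.0833333⌋ = 14 → o; lat ⌊0.8947/0.0416667⌋ = 21 → v.

RP08ov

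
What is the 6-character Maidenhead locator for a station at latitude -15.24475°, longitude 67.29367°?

Offset from 180°W / 90°S: lon 247.2937°, lat 74.7553°.
Field (20°×10°, letters A–R): lon ⌊247.2937/20⌋ = 12 → M; lat ⌊74.7553/10⌋ = 7 → H.
Square (2°×1°, digits 0–9): lon ⌊7.2937/2⌋ = 3; lat ⌊4.7553/1⌋ = 4.
Subsquare (5′×2.5′, letters a–x): lon ⌊1.2937/0.0833333⌋ = 15 → p; lat ⌊0.7553/0.0416667⌋ = 18 → s.

MH34ps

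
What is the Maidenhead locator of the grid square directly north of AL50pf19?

AL50pg10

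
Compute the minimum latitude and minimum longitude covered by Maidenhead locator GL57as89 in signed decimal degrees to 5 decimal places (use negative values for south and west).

Field G=6, L=11: +6·20° lon, +11·10° lat → SW at lon -60°, lat 20°.
Square 5, 7: +5·2° lon, +7·1° lat → SW at lon -50°, lat 27°.
Subsquare a=0, s=18: +0·0.0833333° lon, +18·0.0416667° lat → SW at lon -50°, lat 27.75°.
Extended square 8, 9: +8·0.00833333° lon, +9·0.00416667° lat → SW at lon -49.9333°, lat 27.7875°.
latitude 27.78750, longitude -49.93333.

27.78750, -49.93333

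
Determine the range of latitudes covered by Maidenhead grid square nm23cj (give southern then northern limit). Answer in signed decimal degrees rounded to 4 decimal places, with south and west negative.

33.3750, 33.4167

Field N=13, M=12: +13·20° lon, +12·10° lat → SW at lon 80°, lat 30°.
Square 2, 3: +2·2° lon, +3·1° lat → SW at lon 84°, lat 33°.
Subsquare c=2, j=9: +2·0.0833333° lon, +9·0.0416667° lat → SW at lon 84.1667°, lat 33.375°.
Cell spans 0.0833333° lon × 0.0416667° lat.
south 33.3750, north 33.4167.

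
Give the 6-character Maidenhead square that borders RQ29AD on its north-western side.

Longitude subsquare a = 0; −1 → -1, wraps to 23 = x, carry into square.
Longitude square 2; −1 → 1.
Latitude subsquare d = 3; +1 → 4 = e.

RQ19xe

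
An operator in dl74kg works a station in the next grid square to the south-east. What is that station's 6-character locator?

DL74lf

Longitude subsquare k = 10; +1 → 11 = l.
Latitude subsquare g = 6; −1 → 5 = f.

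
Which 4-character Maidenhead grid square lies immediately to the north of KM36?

KM37

Latitude square 6; +1 → 7.
The longitude characters are unchanged.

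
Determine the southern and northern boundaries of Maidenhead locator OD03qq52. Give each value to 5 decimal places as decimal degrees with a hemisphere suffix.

Field O=14, D=3: +14·20° lon, +3·10° lat → SW at lon 100°, lat -60°.
Square 0, 3: +0·2° lon, +3·1° lat → SW at lon 100°, lat -57°.
Subsquare q=16, q=16: +16·0.0833333° lon, +16·0.0416667° lat → SW at lon 101.333°, lat -56.3333°.
Extended square 5, 2: +5·0.00833333° lon, +2·0.00416667° lat → SW at lon 101.375°, lat -56.325°.
Cell spans 0.00833333° lon × 0.00416667° lat.
south 56.32500° S, north 56.32083° S.

56.32500° S, 56.32083° S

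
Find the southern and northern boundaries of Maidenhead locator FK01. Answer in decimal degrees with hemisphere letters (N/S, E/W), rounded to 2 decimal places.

11.00° N, 12.00° N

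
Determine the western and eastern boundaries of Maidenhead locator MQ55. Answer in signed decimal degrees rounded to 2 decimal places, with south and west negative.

70.00, 72.00

Field M=12, Q=16: +12·20° lon, +16·10° lat → SW at lon 60°, lat 70°.
Square 5, 5: +5·2° lon, +5·1° lat → SW at lon 70°, lat 75°.
Cell spans 2° lon × 1° lat.
west 70.00, east 72.00.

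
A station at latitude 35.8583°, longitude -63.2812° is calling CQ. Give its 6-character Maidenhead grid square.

Offset from 180°W / 90°S: lon 116.7188°, lat 125.8583°.
Field: 116.7188/20 → 5 → F, 125.8583/10 → 12 → M; chars FM.
Square: 16.7188/2 → 8, 5.8583/1 → 5; chars 85.
Subsquare: 0.7188/0.0833333 → 8 → i, 0.8583/0.0416667 → 20 → u; chars iu.

FM85iu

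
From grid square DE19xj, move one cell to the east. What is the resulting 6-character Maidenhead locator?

DE29aj

Longitude subsquare x = 23; +1 → 24, wraps to 0 = a, carry into square.
Longitude square 1; +1 → 2.
The latitude characters are unchanged.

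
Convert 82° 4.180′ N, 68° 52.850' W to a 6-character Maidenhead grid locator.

FR52nb

Shift to the Maidenhead origin (180°W, 90°S): lon 111.1192, lat 172.0697.
Field: lon ⌊111.1192/20⌋ = 5 → F; lat ⌊172.0697/10⌋ = 17 → R.
Square: lon ⌊11.1192/2⌋ = 5; lat ⌊2.0697/1⌋ = 2.
Subsquare: lon ⌊1.1192/0.0833333⌋ = 13 → n; lat ⌊0.0697/0.0416667⌋ = 1 → b.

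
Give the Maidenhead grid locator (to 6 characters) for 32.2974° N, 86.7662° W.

Add 180° to longitude and 90° to latitude: 93.2338, 122.2974.
Field: lon ⌊93.2338/20⌋ = 4 → E; lat ⌊122.2974/10⌋ = 12 → M.
Square: lon ⌊13.2338/2⌋ = 6; lat ⌊2.2974/1⌋ = 2.
Subsquare: lon ⌊1.2338/0.0833333⌋ = 14 → o; lat ⌊0.2974/0.0416667⌋ = 7 → h.

EM62oh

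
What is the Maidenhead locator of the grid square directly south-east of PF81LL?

Longitude subsquare l = 11; +1 → 12 = m.
Latitude subsquare l = 11; −1 → 10 = k.

PF81mk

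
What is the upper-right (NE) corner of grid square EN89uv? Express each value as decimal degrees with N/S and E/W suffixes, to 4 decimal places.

49.9167° N, 82.2500° W

Field E=4, N=13: +4·20° lon, +13·10° lat → SW at lon -100°, lat 40°.
Square 8, 9: +8·2° lon, +9·1° lat → SW at lon -84°, lat 49°.
Subsquare u=20, v=21: +20·0.0833333° lon, +21·0.0416667° lat → SW at lon -82.3333°, lat 49.875°.
Cell spans 0.0833333° lon × 0.0416667° lat. NE corner is SW corner plus one full cell.
latitude 49.9167° N, longitude 82.2500° W.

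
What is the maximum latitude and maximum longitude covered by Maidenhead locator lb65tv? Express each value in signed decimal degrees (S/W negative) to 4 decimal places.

-74.0833, 53.6667

Field L=11, B=1: +11·20° lon, +1·10° lat → SW at lon 40°, lat -80°.
Square 6, 5: +6·2° lon, +5·1° lat → SW at lon 52°, lat -75°.
Subsquare t=19, v=21: +19·0.0833333° lon, +21·0.0416667° lat → SW at lon 53.5833°, lat -74.125°.
Cell spans 0.0833333° lon × 0.0416667° lat. NE corner is SW corner plus one full cell.
latitude -74.0833, longitude 53.6667.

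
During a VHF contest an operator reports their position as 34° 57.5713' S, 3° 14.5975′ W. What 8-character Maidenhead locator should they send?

Add 180° to longitude and 90° to latitude: 176.75671, 55.04048.
Field: lon ⌊176.75671/20⌋ = 8 → I; lat ⌊55.04048/10⌋ = 5 → F.
Square: lon ⌊16.75671/2⌋ = 8; lat ⌊5.04048/1⌋ = 5.
Subsquare: lon ⌊0.75671/0.0833333⌋ = 9 → j; lat ⌊0.04048/0.0416667⌋ = 0 → a.
Extended square: lon ⌊0.00671/0.00833333⌋ = 0; lat ⌊0.04048/0.00416667⌋ = 9.

IF85ja09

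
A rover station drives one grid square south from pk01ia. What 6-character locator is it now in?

PK00ix

Latitude subsquare a = 0; −1 → -1, wraps to 23 = x, carry into square.
Latitude square 1; −1 → 0.
The longitude characters are unchanged.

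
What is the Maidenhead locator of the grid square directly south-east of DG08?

DG17

Longitude square 0; +1 → 1.
Latitude square 8; −1 → 7.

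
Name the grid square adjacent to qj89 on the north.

Latitude square 9; +1 → 10, wraps to 0, carry into field.
Latitude field J = 9; +1 → 10 = K.
The longitude characters are unchanged.

QK80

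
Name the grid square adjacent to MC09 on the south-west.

Longitude square 0; −1 → -1, wraps to 9, carry into field.
Longitude field M = 12; −1 → 11 = L.
Latitude square 9; −1 → 8.

LC98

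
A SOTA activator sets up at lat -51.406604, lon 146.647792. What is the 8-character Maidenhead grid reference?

QD38ho72

Shift to the Maidenhead origin (180°W, 90°S): lon 326.64779, lat 38.59340.
Field: 326.64779/20 → 16 → Q, 38.59340/10 → 3 → D; chars QD.
Square: 6.64779/2 → 3, 8.59340/1 → 8; chars 38.
Subsquare: 0.64779/0.0833333 → 7 → h, 0.59340/0.0416667 → 14 → o; chars ho.
Extended square: 0.06446/0.00833333 → 7, 0.01006/0.00416667 → 2; chars 72.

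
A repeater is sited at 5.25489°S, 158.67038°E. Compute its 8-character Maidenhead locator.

Shift to the Maidenhead origin (180°W, 90°S): lon 338.67038, lat 84.74511.
Field: lon ⌊338.67038/20⌋ = 16 → Q; lat ⌊84.74511/10⌋ = 8 → I.
Square: lon ⌊18.67038/2⌋ = 9; lat ⌊4.74511/1⌋ = 4.
Subsquare: lon ⌊0.67038/0.0833333⌋ = 8 → i; lat ⌊0.74511/0.0416667⌋ = 17 → r.
Extended square: lon ⌊0.00371/0.00833333⌋ = 0; lat ⌊0.03678/0.00416667⌋ = 8.

QI94ir08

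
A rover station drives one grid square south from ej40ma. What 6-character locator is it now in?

Latitude subsquare a = 0; −1 → -1, wraps to 23 = x, carry into square.
Latitude square 0; −1 → -1, wraps to 9, carry into field.
Latitude field J = 9; −1 → 8 = I.
The longitude characters are unchanged.

EI49mx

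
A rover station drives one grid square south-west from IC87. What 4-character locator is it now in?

IC76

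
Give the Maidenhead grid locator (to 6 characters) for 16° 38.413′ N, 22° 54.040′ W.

HK86np

Offset from 180°W / 90°S: lon 157.0993°, lat 106.6402°.
Field: lon ⌊157.0993/20⌋ = 7 → H; lat ⌊106.6402/10⌋ = 10 → K.
Square: lon ⌊17.0993/2⌋ = 8; lat ⌊6.6402/1⌋ = 6.
Subsquare: lon ⌊1.0993/0.0833333⌋ = 13 → n; lat ⌊0.6402/0.0416667⌋ = 15 → p.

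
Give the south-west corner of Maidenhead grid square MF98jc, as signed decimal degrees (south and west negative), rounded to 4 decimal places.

Field M=12, F=5: +12·20° lon, +5·10° lat → SW at lon 60°, lat -40°.
Square 9, 8: +9·2° lon, +8·1° lat → SW at lon 78°, lat -32°.
Subsquare j=9, c=2: +9·0.0833333° lon, +2·0.0416667° lat → SW at lon 78.75°, lat -31.9167°.
latitude -31.9167, longitude 78.7500.

-31.9167, 78.7500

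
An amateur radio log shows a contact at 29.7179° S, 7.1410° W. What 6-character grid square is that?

Offset from 180°W / 90°S: lon 172.8590°, lat 60.2821°.
Field (20°×10°, letters A–R): lon ⌊172.8590/20⌋ = 8 → I; lat ⌊60.2821/10⌋ = 6 → G.
Square (2°×1°, digits 0–9): lon ⌊12.8590/2⌋ = 6; lat ⌊0.2821/1⌋ = 0.
Subsquare (5′×2.5′, letters a–x): lon ⌊0.8590/0.0833333⌋ = 10 → k; lat ⌊0.2821/0.0416667⌋ = 6 → g.

IG60kg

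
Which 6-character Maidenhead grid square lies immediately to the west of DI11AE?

DI01xe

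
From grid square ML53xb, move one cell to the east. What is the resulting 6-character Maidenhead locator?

ML63ab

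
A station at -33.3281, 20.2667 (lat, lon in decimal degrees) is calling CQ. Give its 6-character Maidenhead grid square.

KF06dq

Offset from 180°W / 90°S: lon 200.2667°, lat 56.6719°.
Field: lon ⌊200.2667/20⌋ = 10 → K; lat ⌊56.6719/10⌋ = 5 → F.
Square: lon ⌊0.2667/2⌋ = 0; lat ⌊6.6719/1⌋ = 6.
Subsquare: lon ⌊0.2667/0.0833333⌋ = 3 → d; lat ⌊0.6719/0.0416667⌋ = 16 → q.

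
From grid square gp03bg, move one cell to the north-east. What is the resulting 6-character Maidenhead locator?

Longitude subsquare b = 1; +1 → 2 = c.
Latitude subsquare g = 6; +1 → 7 = h.

GP03ch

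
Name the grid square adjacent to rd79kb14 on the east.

RD79kb24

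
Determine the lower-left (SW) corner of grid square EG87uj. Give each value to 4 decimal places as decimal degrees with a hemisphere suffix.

Field E=4, G=6: +4·20° lon, +6·10° lat → SW at lon -100°, lat -30°.
Square 8, 7: +8·2° lon, +7·1° lat → SW at lon -84°, lat -23°.
Subsquare u=20, j=9: +20·0.0833333° lon, +9·0.0416667° lat → SW at lon -82.3333°, lat -22.625°.
latitude 22.6250° S, longitude 82.3333° W.

22.6250° S, 82.3333° W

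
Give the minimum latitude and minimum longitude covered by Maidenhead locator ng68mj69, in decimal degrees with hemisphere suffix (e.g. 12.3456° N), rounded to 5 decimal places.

21.58750° S, 93.05000° E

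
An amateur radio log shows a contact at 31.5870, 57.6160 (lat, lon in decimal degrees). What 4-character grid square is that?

LM81

Shift to the Maidenhead origin (180°W, 90°S): lon 237.62, lat 121.59.
Field (20°×10°, letters A–R): 237.62/20 → 11 → L, 121.59/10 → 12 → M; chars LM.
Square (2°×1°, digits 0–9): 17.62/2 → 8, 1.59/1 → 1; chars 81.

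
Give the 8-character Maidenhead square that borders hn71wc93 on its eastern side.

Longitude extended square 9; +1 → 10, wraps to 0, carry into subsquare.
Longitude subsquare w = 22; +1 → 23 = x.
The latitude characters are unchanged.

HN71xc03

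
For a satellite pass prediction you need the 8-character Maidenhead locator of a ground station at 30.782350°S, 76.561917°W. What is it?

Add 180° to longitude and 90° to latitude: 103.43808, 59.21765.
Field: lon ⌊103.43808/20⌋ = 5 → F; lat ⌊59.21765/10⌋ = 5 → F.
Square: lon ⌊3.43808/2⌋ = 1; lat ⌊9.21765/1⌋ = 9.
Subsquare: lon ⌊1.43808/0.0833333⌋ = 17 → r; lat ⌊0.21765/0.0416667⌋ = 5 → f.
Extended square: lon ⌊0.02142/0.00833333⌋ = 2; lat ⌊0.00932/0.00416667⌋ = 2.

FF19rf22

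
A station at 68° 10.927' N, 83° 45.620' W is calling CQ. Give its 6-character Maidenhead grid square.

EP88ce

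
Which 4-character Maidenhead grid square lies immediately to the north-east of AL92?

BL03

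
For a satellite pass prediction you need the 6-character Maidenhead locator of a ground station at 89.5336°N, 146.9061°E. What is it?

QR39km

Add 180° to longitude and 90° to latitude: 326.9061, 179.5336.
Field: 326.9061/20 → 16 → Q, 179.5336/10 → 17 → R; chars QR.
Square: 6.9061/2 → 3, 9.5336/1 → 9; chars 39.
Subsquare: 0.9061/0.0833333 → 10 → k, 0.5336/0.0416667 → 12 → m; chars km.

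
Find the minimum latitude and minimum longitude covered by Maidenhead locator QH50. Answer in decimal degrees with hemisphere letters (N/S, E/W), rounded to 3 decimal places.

Field Q=16, H=7: +16·20° lon, +7·10° lat → SW at lon 140°, lat -20°.
Square 5, 0: +5·2° lon, +0·1° lat → SW at lon 150°, lat -20°.
latitude 20.000° S, longitude 150.000° E.

20.000° S, 150.000° E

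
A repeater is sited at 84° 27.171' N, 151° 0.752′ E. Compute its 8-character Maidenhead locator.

QR54mk18

Shift to the Maidenhead origin (180°W, 90°S): lon 331.01253, lat 174.45285.
Field: 331.01253/20 → 16 → Q, 174.45285/10 → 17 → R; chars QR.
Square: 11.01253/2 → 5, 4.45285/1 → 4; chars 54.
Subsquare: 1.01253/0.0833333 → 12 → m, 0.45285/0.0416667 → 10 → k; chars mk.
Extended square: 0.01253/0.00833333 → 1, 0.03618/0.00416667 → 8; chars 18.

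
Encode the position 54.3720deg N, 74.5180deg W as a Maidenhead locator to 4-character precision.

FO24

Add 180° to longitude and 90° to latitude: 105.48, 144.37.
Field: 105.48/20 → 5 → F, 144.37/10 → 14 → O; chars FO.
Square: 5.48/2 → 2, 4.37/1 → 4; chars 24.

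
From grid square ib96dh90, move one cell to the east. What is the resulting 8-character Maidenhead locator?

IB96eh00

Longitude extended square 9; +1 → 10, wraps to 0, carry into subsquare.
Longitude subsquare d = 3; +1 → 4 = e.
The latitude characters are unchanged.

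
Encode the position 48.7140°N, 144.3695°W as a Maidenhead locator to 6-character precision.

BN78tr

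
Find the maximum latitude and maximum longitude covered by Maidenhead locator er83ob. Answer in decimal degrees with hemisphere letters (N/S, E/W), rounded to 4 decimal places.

83.0833° N, 82.7500° W

Field E=4, R=17: +4·20° lon, +17·10° lat → SW at lon -100°, lat 80°.
Square 8, 3: +8·2° lon, +3·1° lat → SW at lon -84°, lat 83°.
Subsquare o=14, b=1: +14·0.0833333° lon, +1·0.0416667° lat → SW at lon -82.8333°, lat 83.0417°.
Cell spans 0.0833333° lon × 0.0416667° lat. NE corner is SW corner plus one full cell.
latitude 83.0833° N, longitude 82.7500° W.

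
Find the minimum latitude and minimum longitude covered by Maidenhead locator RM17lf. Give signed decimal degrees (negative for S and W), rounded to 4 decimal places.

37.2083, 162.9167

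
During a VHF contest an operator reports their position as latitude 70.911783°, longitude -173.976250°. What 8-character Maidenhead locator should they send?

Shift to the Maidenhead origin (180°W, 90°S): lon 6.02375, lat 160.91178.
Field (20°×10°, letters A–R): 6.02375/20 → 0 → A, 160.91178/10 → 16 → Q; chars AQ.
Square (2°×1°, digits 0–9): 6.02375/2 → 3, 0.91178/1 → 0; chars 30.
Subsquare (5′×2.5′, letters a–x): 0.02375/0.0833333 → 0 → a, 0.91178/0.0416667 → 21 → v; chars av.
Extended square (30″×15″, digits 0–9): 0.02375/0.00833333 → 2, 0.03678/0.00416667 → 8; chars 28.

AQ30av28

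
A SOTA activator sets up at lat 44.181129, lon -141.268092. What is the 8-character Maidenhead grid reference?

Shift to the Maidenhead origin (180°W, 90°S): lon 38.73191, lat 134.18113.
Field: lon ⌊38.73191/20⌋ = 1 → B; lat ⌊134.18113/10⌋ = 13 → N.
Square: lon ⌊18.73191/2⌋ = 9; lat ⌊4.18113/1⌋ = 4.
Subsquare: lon ⌊0.73191/0.0833333⌋ = 8 → i; lat ⌊0.18113/0.0416667⌋ = 4 → e.
Extended square: lon ⌊0.06524/0.00833333⌋ = 7; lat ⌊0.01446/0.00416667⌋ = 3.

BN94ie73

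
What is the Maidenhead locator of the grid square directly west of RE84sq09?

RE84rq99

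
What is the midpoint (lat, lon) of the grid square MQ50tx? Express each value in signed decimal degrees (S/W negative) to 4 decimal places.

Field M=12, Q=16: +12·20° lon, +16·10° lat → SW at lon 60°, lat 70°.
Square 5, 0: +5·2° lon, +0·1° lat → SW at lon 70°, lat 70°.
Subsquare t=19, x=23: +19·0.0833333° lon, +23·0.0416667° lat → SW at lon 71.5833°, lat 70.9583°.
Cell spans 0.0833333° lon × 0.0416667° lat. Centre is SW corner plus half of each.
latitude 70.9792, longitude 71.6250.

70.9792, 71.6250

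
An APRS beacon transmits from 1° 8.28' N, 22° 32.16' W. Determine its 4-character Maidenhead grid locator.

HJ81

Add 180° to longitude and 90° to latitude: 157.46, 91.14.
Field (20°×10°, letters A–R): 157.46/20 → 7 → H, 91.14/10 → 9 → J; chars HJ.
Square (2°×1°, digits 0–9): 17.46/2 → 8, 1.14/1 → 1; chars 81.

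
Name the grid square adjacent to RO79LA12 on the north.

RO79la13

Latitude extended square 2; +1 → 3.
The longitude characters are unchanged.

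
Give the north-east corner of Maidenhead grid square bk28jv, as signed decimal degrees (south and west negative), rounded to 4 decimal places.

Field B=1, K=10: +1·20° lon, +10·10° lat → SW at lon -160°, lat 10°.
Square 2, 8: +2·2° lon, +8·1° lat → SW at lon -156°, lat 18°.
Subsquare j=9, v=21: +9·0.0833333° lon, +21·0.0416667° lat → SW at lon -155.25°, lat 18.875°.
Cell spans 0.0833333° lon × 0.0416667° lat. NE corner is SW corner plus one full cell.
latitude 18.9167, longitude -155.1667.

18.9167, -155.1667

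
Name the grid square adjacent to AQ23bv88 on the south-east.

AQ23bv97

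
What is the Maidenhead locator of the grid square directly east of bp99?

CP09

Longitude square 9; +1 → 10, wraps to 0, carry into field.
Longitude field B = 1; +1 → 2 = C.
The latitude characters are unchanged.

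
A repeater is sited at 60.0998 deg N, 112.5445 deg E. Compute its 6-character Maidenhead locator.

Add 180° to longitude and 90° to latitude: 292.5445, 150.0998.
Field: lon ⌊292.5445/20⌋ = 14 → O; lat ⌊150.0998/10⌋ = 15 → P.
Square: lon ⌊12.5445/2⌋ = 6; lat ⌊0.0998/1⌋ = 0.
Subsquare: lon ⌊0.5445/0.0833333⌋ = 6 → g; lat ⌊0.0998/0.0416667⌋ = 2 → c.

OP60gc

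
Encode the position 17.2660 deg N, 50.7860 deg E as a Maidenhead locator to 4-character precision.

LK57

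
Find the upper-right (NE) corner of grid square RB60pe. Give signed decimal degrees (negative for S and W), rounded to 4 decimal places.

-79.7917, 173.3333

Field R=17, B=1: +17·20° lon, +1·10° lat → SW at lon 160°, lat -80°.
Square 6, 0: +6·2° lon, +0·1° lat → SW at lon 172°, lat -80°.
Subsquare p=15, e=4: +15·0.0833333° lon, +4·0.0416667° lat → SW at lon 173.25°, lat -79.8333°.
Cell spans 0.0833333° lon × 0.0416667° lat. NE corner is SW corner plus one full cell.
latitude -79.7917, longitude 173.3333.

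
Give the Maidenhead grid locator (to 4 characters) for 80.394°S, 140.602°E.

QA09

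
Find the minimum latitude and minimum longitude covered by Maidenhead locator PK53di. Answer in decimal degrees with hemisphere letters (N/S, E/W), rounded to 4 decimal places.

13.3333° N, 130.2500° E

Field P=15, K=10: +15·20° lon, +10·10° lat → SW at lon 120°, lat 10°.
Square 5, 3: +5·2° lon, +3·1° lat → SW at lon 130°, lat 13°.
Subsquare d=3, i=8: +3·0.0833333° lon, +8·0.0416667° lat → SW at lon 130.25°, lat 13.3333°.
latitude 13.3333° N, longitude 130.2500° E.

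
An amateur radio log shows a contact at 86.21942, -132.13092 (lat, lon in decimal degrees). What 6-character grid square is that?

CR36wf

Shift to the Maidenhead origin (180°W, 90°S): lon 47.8691, lat 176.2194.
Field: lon ⌊47.8691/20⌋ = 2 → C; lat ⌊176.2194/10⌋ = 17 → R.
Square: lon ⌊7.8691/2⌋ = 3; lat ⌊6.2194/1⌋ = 6.
Subsquare: lon ⌊1.8691/0.0833333⌋ = 22 → w; lat ⌊0.2194/0.0416667⌋ = 5 → f.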